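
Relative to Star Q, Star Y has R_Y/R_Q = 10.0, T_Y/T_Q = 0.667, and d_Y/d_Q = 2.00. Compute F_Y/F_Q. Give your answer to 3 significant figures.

4.95

L_Y/L_Q = (R_Y/R_Q)²(T_Y/T_Q)⁴ = (10.0)² × (0.667)⁴ = 19.79.
F_Y/F_Q = (L_Y/L_Q)/(d_Y/d_Q)² = 19.79 / (2.00)² = 4.948.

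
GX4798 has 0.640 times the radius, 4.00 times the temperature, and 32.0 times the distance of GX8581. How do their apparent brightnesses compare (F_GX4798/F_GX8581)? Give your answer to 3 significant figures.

L_GX4798/L_GX8581 = (R_GX4798/R_GX8581)²(T_GX4798/T_GX8581)⁴ = (0.640)² × (4.00)⁴ = 104.9.
F_GX4798/F_GX8581 = (L_GX4798/L_GX8581)/(d_GX4798/d_GX8581)² = 104.9 / (32.0)² = 0.1024.

0.102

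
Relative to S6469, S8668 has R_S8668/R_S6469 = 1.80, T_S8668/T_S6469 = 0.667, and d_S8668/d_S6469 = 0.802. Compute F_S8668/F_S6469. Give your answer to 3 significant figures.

0.997

L_S8668/L_S6469 = (R_S8668/R_S6469)²(T_S8668/T_S6469)⁴ = (1.80)² × (0.667)⁴ = 0.6413.
F_S8668/F_S6469 = (L_S8668/L_S6469)/(d_S8668/d_S6469)² = 0.6413 / (0.802)² = 0.9970.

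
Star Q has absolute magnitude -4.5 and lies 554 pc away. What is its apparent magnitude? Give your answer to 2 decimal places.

m = M + 5 log₁₀(d/10 pc) = -4.5 + 5 log₁₀(554/10)
  = -4.5 + 5 × 1.744 = -4.5 + 8.72 = 4.22.

4.22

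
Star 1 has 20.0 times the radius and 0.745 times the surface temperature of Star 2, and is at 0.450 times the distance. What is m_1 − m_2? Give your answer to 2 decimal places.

L_1/L_2 = (20.0)²(0.745)⁴ = 123.2.
F_1/F_2 = (L_1/L_2)/(d_1/d_2)² = 123.2/0.2025 = 608.5.
m_1 − m_2 = −2.5 log₁₀(608.5) = -6.96.

-6.96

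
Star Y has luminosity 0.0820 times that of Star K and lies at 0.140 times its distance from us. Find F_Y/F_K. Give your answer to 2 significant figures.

4.2

F = L/(4πd²), so F_Y/F_K = (L_Y/L_K) / (d_Y/d_K)²
= 0.0820 / (0.140)² = 0.0820 / 0.01960 = 4.184.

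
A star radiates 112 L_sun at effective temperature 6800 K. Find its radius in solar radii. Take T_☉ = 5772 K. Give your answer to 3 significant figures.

7.63 solar radii

R/R_☉ = √(L/L_☉) / (T/T_☉)² = √(112) / (1.178)²
       = 10.58 / 1.388 = 7.625.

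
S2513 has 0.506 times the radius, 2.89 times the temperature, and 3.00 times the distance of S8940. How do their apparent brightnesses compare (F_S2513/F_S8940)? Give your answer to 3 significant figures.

1.98

L_S2513/L_S8940 = (R_S2513/R_S8940)²(T_S2513/T_S8940)⁴ = (0.506)² × (2.89)⁴ = 17.86.
F_S2513/F_S8940 = (L_S2513/L_S8940)/(d_S2513/d_S8940)² = 17.86 / (3.00)² = 1.984.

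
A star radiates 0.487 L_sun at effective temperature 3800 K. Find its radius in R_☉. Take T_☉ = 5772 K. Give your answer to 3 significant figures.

1.61 R_☉

R/R_☉ = √(L/L_☉) / (T/T_☉)² = √(0.487) / (0.6584)²
       = 0.6979 / 0.4334 = 1.610.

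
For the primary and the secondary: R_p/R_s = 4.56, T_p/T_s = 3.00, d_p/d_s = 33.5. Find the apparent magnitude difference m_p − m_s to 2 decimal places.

L_p/L_s = (4.56)²(3.00)⁴ = 1684.
F_p/F_s = (L_p/L_s)/(d_p/d_s)² = 1684/1122 = 1.501.
m_p − m_s = −2.5 log₁₀(1.501) = -0.44.

-0.44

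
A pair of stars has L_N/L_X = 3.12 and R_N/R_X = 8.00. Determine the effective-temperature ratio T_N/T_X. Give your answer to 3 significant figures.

L ∝ R²T⁴ gives T ∝ (L/R²)^(1/4), so
T_N/T_X = (3.12 / 8.00²)^(1/4) = (0.04875)^(1/4) = 0.4699.

0.470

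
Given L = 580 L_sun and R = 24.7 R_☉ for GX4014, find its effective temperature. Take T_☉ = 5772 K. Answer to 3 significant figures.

T/T_☉ = (L/L_☉)^(1/4) / (R/R_☉)^(1/2)
T = 5772 × (580)^(1/4) / √(24.7) = 5772 × 4.907 / 4.970 = 5699 K.

5.70×10^3 K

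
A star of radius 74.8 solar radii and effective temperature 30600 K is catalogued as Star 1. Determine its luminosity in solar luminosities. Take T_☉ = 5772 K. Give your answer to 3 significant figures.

L/L_☉ = (R/R_☉)² (T/T_☉)⁴ = (74.8)² × (30600/5772)⁴
       = 5595 × (5.301)⁴ = 5595 × 789.9 = 4.420×10^6.

4.42×10^6 solar luminosities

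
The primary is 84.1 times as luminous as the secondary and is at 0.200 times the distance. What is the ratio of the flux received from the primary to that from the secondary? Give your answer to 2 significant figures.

2.1×10^3

F = L/(4πd²), so F_p/F_s = (L_p/L_s) / (d_p/d_s)²
= 84.1 / (0.200)² = 84.1 / 0.04000 = 2102.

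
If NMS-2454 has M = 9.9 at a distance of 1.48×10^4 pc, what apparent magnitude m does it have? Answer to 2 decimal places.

m = M + 5 log₁₀(d/10 pc) = 9.9 + 5 log₁₀(1.48×10^4/10)
  = 9.9 + 5 × 3.170 = 9.9 + 15.85 = 25.75.

25.75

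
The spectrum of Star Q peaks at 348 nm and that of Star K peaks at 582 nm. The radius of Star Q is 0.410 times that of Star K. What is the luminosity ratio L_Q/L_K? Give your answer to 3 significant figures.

1.32

Wien's law gives T ∝ 1/λ_max, so T_Q/T_K = λ_K/λ_Q = 582/348 = 1.672.
Then L ∝ R²T⁴ gives L_Q/L_K = (0.410)² × (1.672)⁴ = 0.1681 × 7.823 = 1.315.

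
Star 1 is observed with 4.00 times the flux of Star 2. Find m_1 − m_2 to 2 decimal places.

-1.51

m_1 − m_2 = −2.5 log₁₀(F_1/F_2) = −2.5 log₁₀(4.00) = −2.5 × (0.602) = -1.505.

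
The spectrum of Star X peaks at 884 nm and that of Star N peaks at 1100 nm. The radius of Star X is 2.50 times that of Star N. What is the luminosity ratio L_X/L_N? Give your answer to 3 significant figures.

15.0

Wien's law gives T ∝ 1/λ_max, so T_X/T_N = λ_N/λ_X = 1100/884 = 1.244.
Then L ∝ R²T⁴ gives L_X/L_N = (2.50)² × (1.244)⁴ = 6.250 × 2.398 = 14.98.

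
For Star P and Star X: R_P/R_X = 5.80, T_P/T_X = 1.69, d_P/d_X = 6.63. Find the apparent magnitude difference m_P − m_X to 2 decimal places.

L_P/L_X = (5.80)²(1.69)⁴ = 274.4.
F_P/F_X = (L_P/L_X)/(d_P/d_X)² = 274.4/43.96 = 6.243.
m_P − m_X = −2.5 log₁₀(6.243) = -1.99.

-1.99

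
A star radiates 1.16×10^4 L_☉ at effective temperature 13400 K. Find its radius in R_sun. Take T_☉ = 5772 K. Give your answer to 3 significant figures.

20.0 R_sun

R/R_☉ = √(L/L_☉) / (T/T_☉)² = √(1.16×10^4) / (2.322)²
       = 107.7 / 5.390 = 19.98.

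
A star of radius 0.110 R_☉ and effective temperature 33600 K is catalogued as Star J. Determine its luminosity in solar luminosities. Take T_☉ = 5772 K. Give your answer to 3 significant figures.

L/L_☉ = (R/R_☉)² (T/T_☉)⁴ = (0.110)² × (33600/5772)⁴
       = 0.01210 × (5.821)⁴ = 0.01210 × 1148 = 13.89.

13.9 solar luminosities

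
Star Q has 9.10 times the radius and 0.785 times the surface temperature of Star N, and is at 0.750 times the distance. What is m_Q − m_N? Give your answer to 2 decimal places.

L_Q/L_N = (9.10)²(0.785)⁴ = 31.45.
F_Q/F_N = (L_Q/L_N)/(d_Q/d_N)² = 31.45/0.5625 = 55.90.
m_Q − m_N = −2.5 log₁₀(55.90) = -4.37.

-4.37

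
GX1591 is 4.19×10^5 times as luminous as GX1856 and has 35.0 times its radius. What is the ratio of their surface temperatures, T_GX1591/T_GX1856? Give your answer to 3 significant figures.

4.30

L ∝ R²T⁴ gives T ∝ (L/R²)^(1/4), so
T_GX1591/T_GX1856 = (4.19×10^5 / 35.0²)^(1/4) = (342.0)^(1/4) = 4.301.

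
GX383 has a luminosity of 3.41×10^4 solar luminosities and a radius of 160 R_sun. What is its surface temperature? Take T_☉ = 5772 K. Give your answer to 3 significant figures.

6.20×10^3 K

T/T_☉ = (L/L_☉)^(1/4) / (R/R_☉)^(1/2)
T = 5772 × (3.41×10^4)^(1/4) / √(160) = 5772 × 13.59 / 12.65 = 6201 K.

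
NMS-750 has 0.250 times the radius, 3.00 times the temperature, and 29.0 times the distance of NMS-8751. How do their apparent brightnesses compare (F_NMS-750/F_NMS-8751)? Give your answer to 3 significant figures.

0.00602

L_NMS-750/L_NMS-8751 = (R_NMS-750/R_NMS-8751)²(T_NMS-750/T_NMS-8751)⁴ = (0.250)² × (3.00)⁴ = 5.062.
F_NMS-750/F_NMS-8751 = (L_NMS-750/L_NMS-8751)/(d_NMS-750/d_NMS-8751)² = 5.062 / (29.0)² = 0.006020.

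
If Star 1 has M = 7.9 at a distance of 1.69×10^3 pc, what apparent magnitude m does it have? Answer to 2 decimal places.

19.04

m = M + 5 log₁₀(d/10 pc) = 7.9 + 5 log₁₀(1.69×10^3/10)
  = 7.9 + 5 × 2.228 = 7.9 + 11.14 = 19.04.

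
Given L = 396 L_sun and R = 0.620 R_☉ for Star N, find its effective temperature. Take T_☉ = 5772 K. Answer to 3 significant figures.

T/T_☉ = (L/L_☉)^(1/4) / (R/R_☉)^(1/2)
T = 5772 × (396)^(1/4) / √(0.620) = 5772 × 4.461 / 0.7874 = 3.270×10^4 K.

3.27×10^4 K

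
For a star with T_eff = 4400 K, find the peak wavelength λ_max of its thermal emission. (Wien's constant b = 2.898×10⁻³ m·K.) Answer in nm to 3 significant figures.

λ_max = b/T = 2.898×10⁻³ / 4400 = 6.59×10^-7 m = 658.6 nm.

659 nm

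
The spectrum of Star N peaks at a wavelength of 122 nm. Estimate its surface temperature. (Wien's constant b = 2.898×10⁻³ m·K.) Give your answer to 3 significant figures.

2.38×10^4 K

T = b/λ_max = 2.898×10⁻³ / (122×10⁻⁹) = 2.375×10^4 K.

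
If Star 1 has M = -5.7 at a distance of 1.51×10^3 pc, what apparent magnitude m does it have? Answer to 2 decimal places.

5.19

m = M + 5 log₁₀(d/10 pc) = -5.7 + 5 log₁₀(1.51×10^3/10)
  = -5.7 + 5 × 2.179 = -5.7 + 10.89 = 5.19.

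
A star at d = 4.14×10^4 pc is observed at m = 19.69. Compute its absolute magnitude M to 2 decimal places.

M = m − 5 log₁₀(d/10 pc) = 19.69 − 5 log₁₀(4.14×10^4/10)
  = 19.69 − 5 × 3.617 = 19.69 − 18.09 = 1.60.

1.60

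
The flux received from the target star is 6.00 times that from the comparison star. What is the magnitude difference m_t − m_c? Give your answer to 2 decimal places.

-1.95

m_t − m_c = −2.5 log₁₀(F_t/F_c) = −2.5 log₁₀(6.00) = −2.5 × (0.778) = -1.945.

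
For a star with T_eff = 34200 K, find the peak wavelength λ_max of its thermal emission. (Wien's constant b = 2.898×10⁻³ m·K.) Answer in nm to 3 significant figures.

84.7 nm

λ_max = b/T = 2.898×10⁻³ / 34200 = 8.47×10^-8 m = 84.74 nm.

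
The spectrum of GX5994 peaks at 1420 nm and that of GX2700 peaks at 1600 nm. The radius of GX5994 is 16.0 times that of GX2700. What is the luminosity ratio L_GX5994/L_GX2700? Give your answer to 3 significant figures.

Wien's law gives T ∝ 1/λ_max, so T_GX5994/T_GX2700 = λ_GX2700/λ_GX5994 = 1600/1420 = 1.127.
Then L ∝ R²T⁴ gives L_GX5994/L_GX2700 = (16.0)² × (1.127)⁴ = 256.0 × 1.612 = 412.6.

413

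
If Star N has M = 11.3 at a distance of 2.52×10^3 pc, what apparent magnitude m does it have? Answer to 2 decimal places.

m = M + 5 log₁₀(d/10 pc) = 11.3 + 5 log₁₀(2.52×10^3/10)
  = 11.3 + 5 × 2.401 = 11.3 + 12.01 = 23.31.

23.31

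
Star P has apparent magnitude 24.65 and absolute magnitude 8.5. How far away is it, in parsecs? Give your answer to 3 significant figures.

1.70×10^4 pc

m − M = 5 log₁₀(d/10 pc)
24.65 − (8.5) = 16.15 = 5 log₁₀(d/10)
d = 10 × 10^(16.15/5) = 10 × 10^3.230 = 1.698×10^4 pc.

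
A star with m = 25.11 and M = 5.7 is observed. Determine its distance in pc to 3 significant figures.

7.62×10^4 pc

m − M = 5 log₁₀(d/10 pc)
25.11 − (5.7) = 19.41 = 5 log₁₀(d/10)
d = 10 × 10^(19.41/5) = 10 × 10^3.882 = 7.621×10^4 pc.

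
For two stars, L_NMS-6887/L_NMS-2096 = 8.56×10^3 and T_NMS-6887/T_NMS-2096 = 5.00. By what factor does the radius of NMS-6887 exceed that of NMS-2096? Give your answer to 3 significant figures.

3.70

L ∝ R²T⁴ gives R ∝ √L / T², so
R_NMS-6887/R_NMS-2096 = √(8.56×10^3) / (5.00)² = 92.52 / 25.00 = 3.701.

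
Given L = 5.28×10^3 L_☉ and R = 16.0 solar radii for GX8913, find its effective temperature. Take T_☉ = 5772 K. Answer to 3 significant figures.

1.23×10^4 K

T/T_☉ = (L/L_☉)^(1/4) / (R/R_☉)^(1/2)
T = 5772 × (5.28×10^3)^(1/4) / √(16.0) = 5772 × 8.524 / 4.000 = 1.230×10^4 K.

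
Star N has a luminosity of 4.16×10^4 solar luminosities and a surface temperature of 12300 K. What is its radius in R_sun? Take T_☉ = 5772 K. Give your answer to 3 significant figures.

R/R_☉ = √(L/L_☉) / (T/T_☉)² = √(4.16×10^4) / (2.131)²
       = 204.0 / 4.541 = 44.91.

44.9 R_sun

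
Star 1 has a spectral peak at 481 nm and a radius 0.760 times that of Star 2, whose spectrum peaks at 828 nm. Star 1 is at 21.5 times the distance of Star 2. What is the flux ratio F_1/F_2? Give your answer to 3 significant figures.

Wien's law: T_1/T_2 = λ_2/λ_1 = 828/481 = 1.721.
L_1/L_2 = (R_1/R_2)²(T_1/T_2)⁴ = (0.760)²(1.721)⁴ = 5.072.
F_1/F_2 = (L_1/L_2)/(d_1/d_2)² = 5.072/(21.5)² = 0.01097.

0.0110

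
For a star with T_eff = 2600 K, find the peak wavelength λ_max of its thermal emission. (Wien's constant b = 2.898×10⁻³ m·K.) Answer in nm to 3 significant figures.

1.11×10^3 nm

λ_max = b/T = 2.898×10⁻³ / 2600 = 1.11×10^-6 m = 1115 nm.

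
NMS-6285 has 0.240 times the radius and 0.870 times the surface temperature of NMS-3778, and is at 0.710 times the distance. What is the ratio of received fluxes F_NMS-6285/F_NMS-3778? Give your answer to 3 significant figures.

L_NMS-6285/L_NMS-3778 = (R_NMS-6285/R_NMS-3778)²(T_NMS-6285/T_NMS-3778)⁴ = (0.240)² × (0.870)⁴ = 0.03300.
F_NMS-6285/F_NMS-3778 = (L_NMS-6285/L_NMS-3778)/(d_NMS-6285/d_NMS-3778)² = 0.03300 / (0.710)² = 0.06546.

0.0655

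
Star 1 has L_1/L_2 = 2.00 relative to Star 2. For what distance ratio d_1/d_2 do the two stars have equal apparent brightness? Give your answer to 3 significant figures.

Equal flux requires L_1/d_1² = L_2/d_2², so d_1/d_2 = √(L_1/L_2)
= √(2.00) = 1.414.

1.41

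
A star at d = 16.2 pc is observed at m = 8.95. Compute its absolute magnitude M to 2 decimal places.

7.90

M = m − 5 log₁₀(d/10 pc) = 8.95 − 5 log₁₀(16.2/10)
  = 8.95 − 5 × 0.210 = 8.95 − 1.05 = 7.90.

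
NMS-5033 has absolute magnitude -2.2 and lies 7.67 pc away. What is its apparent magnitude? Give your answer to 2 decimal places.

m = M + 5 log₁₀(d/10 pc) = -2.2 + 5 log₁₀(7.67/10)
  = -2.2 + 5 × -0.115 = -2.2 + -0.58 = -2.78.

-2.78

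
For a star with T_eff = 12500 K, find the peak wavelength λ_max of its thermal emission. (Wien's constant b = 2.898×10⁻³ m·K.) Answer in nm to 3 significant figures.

232 nm

λ_max = b/T = 2.898×10⁻³ / 12500 = 2.32×10^-7 m = 231.8 nm.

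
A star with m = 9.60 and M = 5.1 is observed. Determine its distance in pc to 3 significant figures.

79.4 pc

m − M = 5 log₁₀(d/10 pc)
9.60 − (5.1) = 4.50 = 5 log₁₀(d/10)
d = 10 × 10^(4.50/5) = 10 × 10^0.900 = 79.43 pc.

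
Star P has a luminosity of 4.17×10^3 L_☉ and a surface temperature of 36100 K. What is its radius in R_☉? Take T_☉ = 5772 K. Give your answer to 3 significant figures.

R/R_☉ = √(L/L_☉) / (T/T_☉)² = √(4.17×10^3) / (6.254)²
       = 64.58 / 39.12 = 1.651.

1.65 R_☉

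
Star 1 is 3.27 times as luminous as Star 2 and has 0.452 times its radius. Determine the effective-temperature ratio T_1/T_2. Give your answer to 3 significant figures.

2.00

L ∝ R²T⁴ gives T ∝ (L/R²)^(1/4), so
T_1/T_2 = (3.27 / 0.452²)^(1/4) = (16.01)^(1/4) = 2.000.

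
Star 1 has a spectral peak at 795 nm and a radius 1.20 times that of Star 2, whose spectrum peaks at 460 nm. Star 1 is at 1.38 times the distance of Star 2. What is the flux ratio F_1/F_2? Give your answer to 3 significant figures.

Wien's law: T_1/T_2 = λ_2/λ_1 = 460/795 = 0.5786.
L_1/L_2 = (R_1/R_2)²(T_1/T_2)⁴ = (1.20)²(0.5786)⁴ = 0.1614.
F_1/F_2 = (L_1/L_2)/(d_1/d_2)² = 0.1614/(1.38)² = 0.08476.

0.0848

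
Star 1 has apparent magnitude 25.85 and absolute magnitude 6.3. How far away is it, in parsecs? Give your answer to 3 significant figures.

8.13×10^4 pc

m − M = 5 log₁₀(d/10 pc)
25.85 − (6.3) = 19.55 = 5 log₁₀(d/10)
d = 10 × 10^(19.55/5) = 10 × 10^3.910 = 8.128×10^4 pc.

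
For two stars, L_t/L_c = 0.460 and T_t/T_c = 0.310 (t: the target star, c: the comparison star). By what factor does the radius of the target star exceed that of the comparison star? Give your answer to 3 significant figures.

7.06

L ∝ R²T⁴ gives R ∝ √L / T², so
R_t/R_c = √(0.460) / (0.310)² = 0.6782 / 0.09610 = 7.058.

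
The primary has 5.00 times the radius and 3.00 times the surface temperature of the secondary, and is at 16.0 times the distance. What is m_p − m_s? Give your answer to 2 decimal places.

L_p/L_s = (5.00)²(3.00)⁴ = 2025.
F_p/F_s = (L_p/L_s)/(d_p/d_s)² = 2025/256.0 = 7.910.
m_p − m_s = −2.5 log₁₀(7.910) = -2.25.

-2.25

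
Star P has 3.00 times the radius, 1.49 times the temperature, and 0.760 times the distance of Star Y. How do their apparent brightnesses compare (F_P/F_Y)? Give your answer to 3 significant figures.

L_P/L_Y = (R_P/R_Y)²(T_P/T_Y)⁴ = (3.00)² × (1.49)⁴ = 44.36.
F_P/F_Y = (L_P/L_Y)/(d_P/d_Y)² = 44.36 / (0.760)² = 76.80.

76.8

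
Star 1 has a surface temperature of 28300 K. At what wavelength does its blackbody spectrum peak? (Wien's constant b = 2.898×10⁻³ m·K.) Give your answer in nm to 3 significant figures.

λ_max = b/T = 2.898×10⁻³ / 28300 = 1.02×10^-7 m = 102.4 nm.

102 nm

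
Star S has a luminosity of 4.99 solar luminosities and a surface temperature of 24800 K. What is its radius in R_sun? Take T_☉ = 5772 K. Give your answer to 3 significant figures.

R/R_☉ = √(L/L_☉) / (T/T_☉)² = √(4.99) / (4.297)²
       = 2.234 / 18.46 = 0.1210.

0.121 R_sun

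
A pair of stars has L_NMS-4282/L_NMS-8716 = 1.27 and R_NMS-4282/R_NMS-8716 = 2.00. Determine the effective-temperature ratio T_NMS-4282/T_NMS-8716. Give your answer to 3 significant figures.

L ∝ R²T⁴ gives T ∝ (L/R²)^(1/4), so
T_NMS-4282/T_NMS-8716 = (1.27 / 2.00²)^(1/4) = (0.3175)^(1/4) = 0.7506.

0.751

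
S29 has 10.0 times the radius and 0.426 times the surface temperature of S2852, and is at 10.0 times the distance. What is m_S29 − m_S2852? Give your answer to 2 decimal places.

3.71

L_S29/L_S2852 = (10.0)²(0.426)⁴ = 3.293.
F_S29/F_S2852 = (L_S29/L_S2852)/(d_S29/d_S2852)² = 3.293/100.0 = 0.03293.
m_S29 − m_S2852 = −2.5 log₁₀(0.03293) = 3.71.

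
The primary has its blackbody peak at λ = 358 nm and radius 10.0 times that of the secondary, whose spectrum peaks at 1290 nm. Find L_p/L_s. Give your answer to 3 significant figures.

Wien's law gives T ∝ 1/λ_max, so T_p/T_s = λ_s/λ_p = 1290/358 = 3.603.
Then L ∝ R²T⁴ gives L_p/L_s = (10.0)² × (3.603)⁴ = 100.0 × 168.6 = 1.686×10^4.

1.69×10^4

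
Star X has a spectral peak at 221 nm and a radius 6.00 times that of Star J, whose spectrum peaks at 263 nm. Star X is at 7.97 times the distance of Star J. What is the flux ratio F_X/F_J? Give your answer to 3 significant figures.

Wien's law: T_X/T_J = λ_J/λ_X = 263/221 = 1.190.
L_X/L_J = (R_X/R_J)²(T_X/T_J)⁴ = (6.00)²(1.190)⁴ = 72.20.
F_X/F_J = (L_X/L_J)/(d_X/d_J)² = 72.20/(7.97)² = 1.137.

1.14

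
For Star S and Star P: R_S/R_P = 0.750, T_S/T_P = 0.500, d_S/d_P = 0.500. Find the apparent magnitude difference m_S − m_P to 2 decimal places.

2.13

L_S/L_P = (0.750)²(0.500)⁴ = 0.03516.
F_S/F_P = (L_S/L_P)/(d_S/d_P)² = 0.03516/0.2500 = 0.1406.
m_S − m_P = −2.5 log₁₀(0.1406) = 2.13.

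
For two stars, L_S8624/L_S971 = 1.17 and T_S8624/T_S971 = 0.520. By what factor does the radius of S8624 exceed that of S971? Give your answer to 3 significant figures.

4.00

L ∝ R²T⁴ gives R ∝ √L / T², so
R_S8624/R_S971 = √(1.17) / (0.520)² = 1.082 / 0.2704 = 4.000.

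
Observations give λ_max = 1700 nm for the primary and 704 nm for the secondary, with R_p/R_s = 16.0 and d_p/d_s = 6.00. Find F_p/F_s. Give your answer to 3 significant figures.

Wien's law: T_p/T_s = λ_s/λ_p = 704/1700 = 0.4141.
L_p/L_s = (R_p/R_s)²(T_p/T_s)⁴ = (16.0)²(0.4141)⁴ = 7.529.
F_p/F_s = (L_p/L_s)/(d_p/d_s)² = 7.529/(6.00)² = 0.2091.

0.209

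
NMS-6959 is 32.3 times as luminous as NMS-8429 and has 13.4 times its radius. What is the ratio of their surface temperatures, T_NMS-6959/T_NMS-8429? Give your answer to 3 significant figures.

L ∝ R²T⁴ gives T ∝ (L/R²)^(1/4), so
T_NMS-6959/T_NMS-8429 = (32.3 / 13.4²)^(1/4) = (0.1799)^(1/4) = 0.6513.

0.651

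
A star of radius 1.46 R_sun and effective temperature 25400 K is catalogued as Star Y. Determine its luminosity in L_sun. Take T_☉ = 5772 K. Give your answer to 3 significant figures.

L/L_☉ = (R/R_☉)² (T/T_☉)⁴ = (1.46)² × (25400/5772)⁴
       = 2.132 × (4.401)⁴ = 2.132 × 375.0 = 799.3.

799 L_sun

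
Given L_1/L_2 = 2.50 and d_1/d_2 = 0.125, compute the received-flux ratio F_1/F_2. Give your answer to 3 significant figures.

F = L/(4πd²), so F_1/F_2 = (L_1/L_2) / (d_1/d_2)²
= 2.50 / (0.125)² = 2.50 / 0.01562 = 160.0.

160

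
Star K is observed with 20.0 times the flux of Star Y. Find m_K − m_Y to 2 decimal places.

-3.25

m_K − m_Y = −2.5 log₁₀(F_K/F_Y) = −2.5 log₁₀(20.0) = −2.5 × (1.301) = -3.253.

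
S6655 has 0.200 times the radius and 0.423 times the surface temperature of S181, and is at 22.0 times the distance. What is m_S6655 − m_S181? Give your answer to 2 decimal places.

L_S6655/L_S181 = (0.200)²(0.423)⁴ = 0.001281.
F_S6655/F_S181 = (L_S6655/L_S181)/(d_S6655/d_S181)² = 0.001281/484.0 = 2.646×10^-6.
m_S6655 − m_S181 = −2.5 log₁₀(2.646×10^-6) = 13.94.

13.94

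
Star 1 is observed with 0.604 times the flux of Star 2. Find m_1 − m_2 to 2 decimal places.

0.55

m_1 − m_2 = −2.5 log₁₀(F_1/F_2) = −2.5 log₁₀(0.604) = −2.5 × (-0.219) = 0.547.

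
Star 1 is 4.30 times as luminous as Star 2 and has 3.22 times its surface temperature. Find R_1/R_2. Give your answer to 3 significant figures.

0.200

L ∝ R²T⁴ gives R ∝ √L / T², so
R_1/R_2 = √(4.30) / (3.22)² = 2.074 / 10.37 = 0.2000.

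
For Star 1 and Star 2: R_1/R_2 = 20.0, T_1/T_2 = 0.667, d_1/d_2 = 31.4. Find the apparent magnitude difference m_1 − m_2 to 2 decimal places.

2.74

L_1/L_2 = (20.0)²(0.667)⁴ = 79.17.
F_1/F_2 = (L_1/L_2)/(d_1/d_2)² = 79.17/986.0 = 0.08030.
m_1 − m_2 = −2.5 log₁₀(0.08030) = 2.74.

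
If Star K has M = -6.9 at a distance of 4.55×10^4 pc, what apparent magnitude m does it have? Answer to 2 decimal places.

m = M + 5 log₁₀(d/10 pc) = -6.9 + 5 log₁₀(4.55×10^4/10)
  = -6.9 + 5 × 3.658 = -6.9 + 18.29 = 11.39.

11.39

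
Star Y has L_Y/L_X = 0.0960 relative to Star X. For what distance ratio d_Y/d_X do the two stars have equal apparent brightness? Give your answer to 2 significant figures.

0.31

Equal flux requires L_Y/d_Y² = L_X/d_X², so d_Y/d_X = √(L_Y/L_X)
= √(0.0960) = 0.3098.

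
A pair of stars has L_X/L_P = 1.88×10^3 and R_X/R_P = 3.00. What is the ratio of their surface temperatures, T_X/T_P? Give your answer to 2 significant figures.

3.8

L ∝ R²T⁴ gives T ∝ (L/R²)^(1/4), so
T_X/T_P = (1.88×10^3 / 3.00²)^(1/4) = (208.9)^(1/4) = 3.802.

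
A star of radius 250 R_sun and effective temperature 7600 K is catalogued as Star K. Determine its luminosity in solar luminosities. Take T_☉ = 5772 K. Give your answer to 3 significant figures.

L/L_☉ = (R/R_☉)² (T/T_☉)⁴ = (250)² × (7600/5772)⁴
       = 6.250×10^4 × (1.317)⁴ = 6.250×10^4 × 3.006 = 1.879×10^5.

1.88×10^5 solar luminosities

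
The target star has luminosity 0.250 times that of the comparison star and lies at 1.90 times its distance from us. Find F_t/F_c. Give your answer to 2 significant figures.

F = L/(4πd²), so F_t/F_c = (L_t/L_c) / (d_t/d_c)²
= 0.250 / (1.90)² = 0.250 / 3.610 = 0.06925.

0.069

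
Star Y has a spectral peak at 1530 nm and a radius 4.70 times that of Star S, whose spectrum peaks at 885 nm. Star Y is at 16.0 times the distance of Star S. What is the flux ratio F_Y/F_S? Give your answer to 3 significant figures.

0.00966

Wien's law: T_Y/T_S = λ_S/λ_Y = 885/1530 = 0.5784.
L_Y/L_S = (R_Y/R_S)²(T_Y/T_S)⁴ = (4.70)²(0.5784)⁴ = 2.473.
F_Y/F_S = (L_Y/L_S)/(d_Y/d_S)² = 2.473/(16.0)² = 0.009660.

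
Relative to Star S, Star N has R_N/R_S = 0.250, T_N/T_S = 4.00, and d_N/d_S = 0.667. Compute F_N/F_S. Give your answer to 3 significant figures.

36.0

L_N/L_S = (R_N/R_S)²(T_N/T_S)⁴ = (0.250)² × (4.00)⁴ = 16.00.
F_N/F_S = (L_N/L_S)/(d_N/d_S)² = 16.00 / (0.667)² = 35.96.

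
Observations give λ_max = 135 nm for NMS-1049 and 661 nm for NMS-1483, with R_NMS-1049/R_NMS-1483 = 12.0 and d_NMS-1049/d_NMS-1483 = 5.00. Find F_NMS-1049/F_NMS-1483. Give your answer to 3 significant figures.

3.31×10^3

Wien's law: T_NMS-1049/T_NMS-1483 = λ_NMS-1483/λ_NMS-1049 = 661/135 = 4.896.
L_NMS-1049/L_NMS-1483 = (R_NMS-1049/R_NMS-1483)²(T_NMS-1049/T_NMS-1483)⁴ = (12.0)²(4.896)⁴ = 8.276×10^4.
F_NMS-1049/F_NMS-1483 = (L_NMS-1049/L_NMS-1483)/(d_NMS-1049/d_NMS-1483)² = 8.276×10^4/(5.00)² = 3310.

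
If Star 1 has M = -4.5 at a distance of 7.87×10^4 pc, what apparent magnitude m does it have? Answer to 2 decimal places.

m = M + 5 log₁₀(d/10 pc) = -4.5 + 5 log₁₀(7.87×10^4/10)
  = -4.5 + 5 × 3.896 = -4.5 + 19.48 = 14.98.

14.98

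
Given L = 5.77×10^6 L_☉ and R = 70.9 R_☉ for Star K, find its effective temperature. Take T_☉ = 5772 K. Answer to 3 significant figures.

T/T_☉ = (L/L_☉)^(1/4) / (R/R_☉)^(1/2)
T = 5772 × (5.77×10^6)^(1/4) / √(70.9) = 5772 × 49.01 / 8.420 = 3.360×10^4 K.

3.36×10^4 K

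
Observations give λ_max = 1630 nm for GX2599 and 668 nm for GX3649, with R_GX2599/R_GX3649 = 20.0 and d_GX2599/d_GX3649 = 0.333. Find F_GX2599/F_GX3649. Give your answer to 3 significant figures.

102

Wien's law: T_GX2599/T_GX3649 = λ_GX3649/λ_GX2599 = 668/1630 = 0.4098.
L_GX2599/L_GX3649 = (R_GX2599/R_GX3649)²(T_GX2599/T_GX3649)⁴ = (20.0)²(0.4098)⁴ = 11.28.
F_GX2599/F_GX3649 = (L_GX2599/L_GX3649)/(d_GX2599/d_GX3649)² = 11.28/(0.333)² = 101.7.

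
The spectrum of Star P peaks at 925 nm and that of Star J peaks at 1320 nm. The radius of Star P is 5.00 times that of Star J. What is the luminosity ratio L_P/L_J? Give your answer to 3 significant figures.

Wien's law gives T ∝ 1/λ_max, so T_P/T_J = λ_J/λ_P = 1320/925 = 1.427.
Then L ∝ R²T⁴ gives L_P/L_J = (5.00)² × (1.427)⁴ = 25.00 × 4.147 = 103.7.

104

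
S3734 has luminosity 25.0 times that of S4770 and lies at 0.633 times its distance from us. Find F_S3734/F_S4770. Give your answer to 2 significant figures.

62

F = L/(4πd²), so F_S3734/F_S4770 = (L_S3734/L_S4770) / (d_S3734/d_S4770)²
= 25.0 / (0.633)² = 25.0 / 0.4007 = 62.39.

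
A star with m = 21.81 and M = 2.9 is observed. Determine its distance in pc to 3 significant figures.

m − M = 5 log₁₀(d/10 pc)
21.81 − (2.9) = 18.91 = 5 log₁₀(d/10)
d = 10 × 10^(18.91/5) = 10 × 10^3.782 = 6.053×10^4 pc.

6.05×10^4 pc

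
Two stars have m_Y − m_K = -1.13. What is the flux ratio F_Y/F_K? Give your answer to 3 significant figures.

F_Y/F_K = 10^(−(m_Y − m_K)/2.5) = 10^(1.13/2.5) = 10^0.452 = 2.831.

2.83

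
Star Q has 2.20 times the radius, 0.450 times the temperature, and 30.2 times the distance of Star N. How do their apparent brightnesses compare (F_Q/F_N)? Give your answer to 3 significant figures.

L_Q/L_N = (R_Q/R_N)²(T_Q/T_N)⁴ = (2.20)² × (0.450)⁴ = 0.1985.
F_Q/F_N = (L_Q/L_N)/(d_Q/d_N)² = 0.1985 / (30.2)² = 2.176×10^-4.

2.18×10^-4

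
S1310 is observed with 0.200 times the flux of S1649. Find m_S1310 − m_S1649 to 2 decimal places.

m_S1310 − m_S1649 = −2.5 log₁₀(F_S1310/F_S1649) = −2.5 log₁₀(0.200) = −2.5 × (-0.699) = 1.747.

1.75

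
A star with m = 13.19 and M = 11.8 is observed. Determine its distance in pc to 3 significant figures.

m − M = 5 log₁₀(d/10 pc)
13.19 − (11.8) = 1.39 = 5 log₁₀(d/10)
d = 10 × 10^(1.39/5) = 10 × 10^0.278 = 18.97 pc.

19.0 pc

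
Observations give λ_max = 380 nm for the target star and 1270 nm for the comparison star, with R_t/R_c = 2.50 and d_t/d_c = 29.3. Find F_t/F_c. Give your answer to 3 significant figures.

Wien's law: T_t/T_c = λ_c/λ_t = 1270/380 = 3.342.
L_t/L_c = (R_t/R_c)²(T_t/T_c)⁴ = (2.50)²(3.342)⁴ = 779.8.
F_t/F_c = (L_t/L_c)/(d_t/d_c)² = 779.8/(29.3)² = 0.9083.

0.908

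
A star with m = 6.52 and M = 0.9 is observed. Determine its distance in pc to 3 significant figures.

133 pc

m − M = 5 log₁₀(d/10 pc)
6.52 − (0.9) = 5.62 = 5 log₁₀(d/10)
d = 10 × 10^(5.62/5) = 10 × 10^1.124 = 133.0 pc.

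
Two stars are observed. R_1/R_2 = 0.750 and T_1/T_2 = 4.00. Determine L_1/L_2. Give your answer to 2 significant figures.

From the Stefan–Boltzmann law, L ∝ R²T⁴, so
L_1/L_2 = (R_1/R_2)² (T_1/T_2)⁴ = (0.750)² × (4.00)⁴ = 0.5625 × 256.0 = 144.0.

1.4×10^2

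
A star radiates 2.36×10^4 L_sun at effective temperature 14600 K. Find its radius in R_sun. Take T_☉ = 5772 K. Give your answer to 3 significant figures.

R/R_☉ = √(L/L_☉) / (T/T_☉)² = √(2.36×10^4) / (2.529)²
       = 153.6 / 6.398 = 24.01.

24.0 R_sun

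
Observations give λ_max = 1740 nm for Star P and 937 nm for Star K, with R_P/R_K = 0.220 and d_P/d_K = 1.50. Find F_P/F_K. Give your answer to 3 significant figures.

Wien's law: T_P/T_K = λ_K/λ_P = 937/1740 = 0.5385.
L_P/L_K = (R_P/R_K)²(T_P/T_K)⁴ = (0.220)²(0.5385)⁴ = 0.004070.
F_P/F_K = (L_P/L_K)/(d_P/d_K)² = 0.004070/(1.50)² = 0.001809.

0.00181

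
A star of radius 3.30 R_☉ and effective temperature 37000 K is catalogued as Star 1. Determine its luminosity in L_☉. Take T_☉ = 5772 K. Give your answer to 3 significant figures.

L/L_☉ = (R/R_☉)² (T/T_☉)⁴ = (3.30)² × (37000/5772)⁴
       = 10.89 × (6.410)⁴ = 10.89 × 1689 = 1.839×10^4.

1.84×10^4 L_☉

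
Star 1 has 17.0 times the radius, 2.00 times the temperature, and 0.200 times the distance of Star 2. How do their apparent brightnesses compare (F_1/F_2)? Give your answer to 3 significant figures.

L_1/L_2 = (R_1/R_2)²(T_1/T_2)⁴ = (17.0)² × (2.00)⁴ = 4624.
F_1/F_2 = (L_1/L_2)/(d_1/d_2)² = 4624 / (0.200)² = 1.156×10^5.

1.16×10^5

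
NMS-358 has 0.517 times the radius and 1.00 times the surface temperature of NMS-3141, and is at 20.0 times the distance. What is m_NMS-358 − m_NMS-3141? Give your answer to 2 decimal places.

7.94

L_NMS-358/L_NMS-3141 = (0.517)²(1.00)⁴ = 0.2673.
F_NMS-358/F_NMS-3141 = (L_NMS-358/L_NMS-3141)/(d_NMS-358/d_NMS-3141)² = 0.2673/400.0 = 6.682×10^-4.
m_NMS-358 − m_NMS-3141 = −2.5 log₁₀(6.682×10^-4) = 7.94.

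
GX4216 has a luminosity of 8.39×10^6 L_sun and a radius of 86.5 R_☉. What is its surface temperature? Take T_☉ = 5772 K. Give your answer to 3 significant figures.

T/T_☉ = (L/L_☉)^(1/4) / (R/R_☉)^(1/2)
T = 5772 × (8.39×10^6)^(1/4) / √(86.5) = 5772 × 53.82 / 9.301 = 3.340×10^4 K.

3.34×10^4 K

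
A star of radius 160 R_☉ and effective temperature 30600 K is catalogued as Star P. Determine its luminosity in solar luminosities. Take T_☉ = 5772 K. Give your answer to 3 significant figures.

2.02×10^7 solar luminosities

L/L_☉ = (R/R_☉)² (T/T_☉)⁴ = (160)² × (30600/5772)⁴
       = 2.560×10^4 × (5.301)⁴ = 2.560×10^4 × 789.9 = 2.022×10^7.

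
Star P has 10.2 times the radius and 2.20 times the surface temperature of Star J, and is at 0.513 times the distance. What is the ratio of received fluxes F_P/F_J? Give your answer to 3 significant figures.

L_P/L_J = (R_P/R_J)²(T_P/T_J)⁴ = (10.2)² × (2.20)⁴ = 2437.
F_P/F_J = (L_P/L_J)/(d_P/d_J)² = 2437 / (0.513)² = 9261.

9.26×10^3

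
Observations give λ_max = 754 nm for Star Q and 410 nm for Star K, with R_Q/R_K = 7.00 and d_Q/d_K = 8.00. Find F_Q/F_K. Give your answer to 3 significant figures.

Wien's law: T_Q/T_K = λ_K/λ_Q = 410/754 = 0.5438.
L_Q/L_K = (R_Q/R_K)²(T_Q/T_K)⁴ = (7.00)²(0.5438)⁴ = 4.284.
F_Q/F_K = (L_Q/L_K)/(d_Q/d_K)² = 4.284/(8.00)² = 0.06694.

0.0669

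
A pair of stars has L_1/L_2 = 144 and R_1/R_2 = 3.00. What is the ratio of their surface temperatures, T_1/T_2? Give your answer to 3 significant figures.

L ∝ R²T⁴ gives T ∝ (L/R²)^(1/4), so
T_1/T_2 = (144 / 3.00²)^(1/4) = (16.00)^(1/4) = 2.000.

2.00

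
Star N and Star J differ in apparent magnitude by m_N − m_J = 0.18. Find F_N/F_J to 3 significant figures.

F_N/F_J = 10^(−(m_N − m_J)/2.5) = 10^(-0.18/2.5) = 10^-0.072 = 0.8472.

0.847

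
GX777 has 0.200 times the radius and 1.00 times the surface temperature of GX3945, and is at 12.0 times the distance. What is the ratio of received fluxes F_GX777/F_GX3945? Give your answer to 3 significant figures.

L_GX777/L_GX3945 = (R_GX777/R_GX3945)²(T_GX777/T_GX3945)⁴ = (0.200)² × (1.00)⁴ = 0.04000.
F_GX777/F_GX3945 = (L_GX777/L_GX3945)/(d_GX777/d_GX3945)² = 0.04000 / (12.0)² = 2.778×10^-4.

2.78×10^-4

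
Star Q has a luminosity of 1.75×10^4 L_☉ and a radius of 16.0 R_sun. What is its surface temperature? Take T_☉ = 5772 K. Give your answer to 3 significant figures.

1.66×10^4 K

T/T_☉ = (L/L_☉)^(1/4) / (R/R_☉)^(1/2)
T = 5772 × (1.75×10^4)^(1/4) / √(16.0) = 5772 × 11.50 / 4.000 = 1.660×10^4 K.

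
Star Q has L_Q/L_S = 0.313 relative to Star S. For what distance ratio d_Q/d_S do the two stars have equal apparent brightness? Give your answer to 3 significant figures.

Equal flux requires L_Q/d_Q² = L_S/d_S², so d_Q/d_S = √(L_Q/L_S)
= √(0.313) = 0.5595.

0.559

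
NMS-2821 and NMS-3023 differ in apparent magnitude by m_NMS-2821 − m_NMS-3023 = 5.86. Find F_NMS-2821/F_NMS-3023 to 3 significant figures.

F_NMS-2821/F_NMS-3023 = 10^(−(m_NMS-2821 − m_NMS-3023)/2.5) = 10^(-5.86/2.5) = 10^-2.344 = 0.004529.

0.00453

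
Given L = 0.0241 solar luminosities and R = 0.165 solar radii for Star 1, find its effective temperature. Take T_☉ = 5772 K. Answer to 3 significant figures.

T/T_☉ = (L/L_☉)^(1/4) / (R/R_☉)^(1/2)
T = 5772 × (0.0241)^(1/4) / √(0.165) = 5772 × 0.3940 / 0.4062 = 5599 K.

5.60×10^3 K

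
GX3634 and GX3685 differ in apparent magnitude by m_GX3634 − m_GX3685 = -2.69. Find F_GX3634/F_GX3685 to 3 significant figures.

F_GX3634/F_GX3685 = 10^(−(m_GX3634 − m_GX3685)/2.5) = 10^(2.69/2.5) = 10^1.076 = 11.91.

11.9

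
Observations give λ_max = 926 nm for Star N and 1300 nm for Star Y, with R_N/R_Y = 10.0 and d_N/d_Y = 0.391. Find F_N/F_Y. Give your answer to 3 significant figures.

Wien's law: T_N/T_Y = λ_Y/λ_N = 1300/926 = 1.404.
L_N/L_Y = (R_N/R_Y)²(T_N/T_Y)⁴ = (10.0)²(1.404)⁴ = 388.4.
F_N/F_Y = (L_N/L_Y)/(d_N/d_Y)² = 388.4/(0.391)² = 2541.

2.54×10^3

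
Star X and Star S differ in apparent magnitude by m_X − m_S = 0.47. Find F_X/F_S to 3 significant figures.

F_X/F_S = 10^(−(m_X − m_S)/2.5) = 10^(-0.47/2.5) = 10^-0.188 = 0.6486.

0.649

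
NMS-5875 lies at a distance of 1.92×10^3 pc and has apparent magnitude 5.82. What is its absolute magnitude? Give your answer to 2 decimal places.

M = m − 5 log₁₀(d/10 pc) = 5.82 − 5 log₁₀(1.92×10^3/10)
  = 5.82 − 5 × 2.283 = 5.82 − 11.42 = -5.60.

-5.60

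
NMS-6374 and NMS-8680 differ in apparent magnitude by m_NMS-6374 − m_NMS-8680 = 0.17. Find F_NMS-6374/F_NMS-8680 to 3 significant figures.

F_NMS-6374/F_NMS-8680 = 10^(−(m_NMS-6374 − m_NMS-8680)/2.5) = 10^(-0.17/2.5) = 10^-0.068 = 0.8551.

0.855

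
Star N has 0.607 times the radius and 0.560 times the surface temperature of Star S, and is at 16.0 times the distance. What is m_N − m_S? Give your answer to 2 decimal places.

L_N/L_S = (0.607)²(0.560)⁴ = 0.03624.
F_N/F_S = (L_N/L_S)/(d_N/d_S)² = 0.03624/256.0 = 1.415×10^-4.
m_N − m_S = −2.5 log₁₀(1.415×10^-4) = 9.62.

9.62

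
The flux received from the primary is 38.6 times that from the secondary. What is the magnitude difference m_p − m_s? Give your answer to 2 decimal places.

m_p − m_s = −2.5 log₁₀(F_p/F_s) = −2.5 log₁₀(38.6) = −2.5 × (1.587) = -3.966.

-3.97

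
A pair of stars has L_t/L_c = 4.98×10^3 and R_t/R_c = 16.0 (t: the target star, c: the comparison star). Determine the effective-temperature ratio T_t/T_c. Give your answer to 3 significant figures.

L ∝ R²T⁴ gives T ∝ (L/R²)^(1/4), so
T_t/T_c = (4.98×10^3 / 16.0²)^(1/4) = (19.45)^(1/4) = 2.100.

2.10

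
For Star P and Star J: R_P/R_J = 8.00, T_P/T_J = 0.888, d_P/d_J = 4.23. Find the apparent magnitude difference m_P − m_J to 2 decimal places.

L_P/L_J = (8.00)²(0.888)⁴ = 39.80.
F_P/F_J = (L_P/L_J)/(d_P/d_J)² = 39.80/17.89 = 2.224.
m_P − m_J = −2.5 log₁₀(2.224) = -0.87.

-0.87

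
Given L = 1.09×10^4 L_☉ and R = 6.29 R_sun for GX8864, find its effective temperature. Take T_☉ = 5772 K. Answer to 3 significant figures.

T/T_☉ = (L/L_☉)^(1/4) / (R/R_☉)^(1/2)
T = 5772 × (1.09×10^4)^(1/4) / √(6.29) = 5772 × 10.22 / 2.508 = 2.352×10^4 K.

2.35×10^4 K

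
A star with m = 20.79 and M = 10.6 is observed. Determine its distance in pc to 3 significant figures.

m − M = 5 log₁₀(d/10 pc)
20.79 − (10.6) = 10.19 = 5 log₁₀(d/10)
d = 10 × 10^(10.19/5) = 10 × 10^2.038 = 1091 pc.

1.09×10^3 pc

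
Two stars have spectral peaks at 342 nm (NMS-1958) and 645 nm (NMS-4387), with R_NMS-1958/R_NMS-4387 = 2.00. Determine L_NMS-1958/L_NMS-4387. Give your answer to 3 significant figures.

50.6

Wien's law gives T ∝ 1/λ_max, so T_NMS-1958/T_NMS-4387 = λ_NMS-4387/λ_NMS-1958 = 645/342 = 1.886.
Then L ∝ R²T⁴ gives L_NMS-1958/L_NMS-4387 = (2.00)² × (1.886)⁴ = 4.000 × 12.65 = 50.61.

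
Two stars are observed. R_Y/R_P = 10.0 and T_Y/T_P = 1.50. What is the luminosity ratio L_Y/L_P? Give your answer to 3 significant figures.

506

From the Stefan–Boltzmann law, L ∝ R²T⁴, so
L_Y/L_P = (R_Y/R_P)² (T_Y/T_P)⁴ = (10.0)² × (1.50)⁴ = 100.0 × 5.062 = 506.2.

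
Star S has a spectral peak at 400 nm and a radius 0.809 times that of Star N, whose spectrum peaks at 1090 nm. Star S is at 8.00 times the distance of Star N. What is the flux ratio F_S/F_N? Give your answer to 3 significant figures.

0.564

Wien's law: T_S/T_N = λ_N/λ_S = 1090/400 = 2.725.
L_S/L_N = (R_S/R_N)²(T_S/T_N)⁴ = (0.809)²(2.725)⁴ = 36.09.
F_S/F_N = (L_S/L_N)/(d_S/d_N)² = 36.09/(8.00)² = 0.5639.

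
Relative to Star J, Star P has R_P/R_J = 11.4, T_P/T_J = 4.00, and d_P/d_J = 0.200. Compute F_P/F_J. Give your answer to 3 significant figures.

8.32×10^5

L_P/L_J = (R_P/R_J)²(T_P/T_J)⁴ = (11.4)² × (4.00)⁴ = 3.327×10^4.
F_P/F_J = (L_P/L_J)/(d_P/d_J)² = 3.327×10^4 / (0.200)² = 8.317×10^5.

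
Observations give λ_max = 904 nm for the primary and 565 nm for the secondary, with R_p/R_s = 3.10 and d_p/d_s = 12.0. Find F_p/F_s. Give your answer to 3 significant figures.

0.0102

Wien's law: T_p/T_s = λ_s/λ_p = 565/904 = 0.6250.
L_p/L_s = (R_p/R_s)²(T_p/T_s)⁴ = (3.10)²(0.6250)⁴ = 1.466.
F_p/F_s = (L_p/L_s)/(d_p/d_s)² = 1.466/(12.0)² = 0.01018.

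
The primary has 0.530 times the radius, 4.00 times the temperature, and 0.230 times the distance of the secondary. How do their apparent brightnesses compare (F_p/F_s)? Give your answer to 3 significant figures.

L_p/L_s = (R_p/R_s)²(T_p/T_s)⁴ = (0.530)² × (4.00)⁴ = 71.91.
F_p/F_s = (L_p/L_s)/(d_p/d_s)² = 71.91 / (0.230)² = 1359.

1.36×10^3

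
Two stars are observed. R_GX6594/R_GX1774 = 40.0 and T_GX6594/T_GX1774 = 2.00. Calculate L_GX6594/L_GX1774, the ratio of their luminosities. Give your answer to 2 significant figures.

From the Stefan–Boltzmann law, L ∝ R²T⁴, so
L_GX6594/L_GX1774 = (R_GX6594/R_GX1774)² (T_GX6594/T_GX1774)⁴ = (40.0)² × (2.00)⁴ = 1600 × 16.00 = 2.560×10^4.

2.6×10^4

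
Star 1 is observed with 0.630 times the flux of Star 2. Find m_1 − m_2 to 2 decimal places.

m_1 − m_2 = −2.5 log₁₀(F_1/F_2) = −2.5 log₁₀(0.630) = −2.5 × (-0.201) = 0.502.

0.50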